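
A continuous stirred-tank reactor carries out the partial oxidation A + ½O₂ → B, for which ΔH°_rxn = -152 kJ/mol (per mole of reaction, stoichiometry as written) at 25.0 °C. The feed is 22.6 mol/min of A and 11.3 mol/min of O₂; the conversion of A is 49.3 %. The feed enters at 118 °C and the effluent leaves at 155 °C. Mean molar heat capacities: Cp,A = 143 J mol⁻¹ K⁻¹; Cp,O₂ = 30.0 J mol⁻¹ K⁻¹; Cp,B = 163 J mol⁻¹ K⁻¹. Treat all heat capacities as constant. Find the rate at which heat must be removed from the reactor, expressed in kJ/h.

Extent of reaction ξ = 0.493 × 22.6 = 11.142 mol/min
Reaction term: ξ·ΔH°_rxn = 11.142 × -152 = -1693.6 kJ/min
Sensible, feed 118→25 °C: -332.08 kJ/min
Outlet flows (mol/min): A 11.458, O₂ 5.7291, B 11.142
Sensible, products 25→155 °C: 471.45 kJ/min
Q = ΔH = -1554.2 kJ/min = -25.903 kW
Heat removed = 93252 kJ/h

Q_out = 93300 kJ/h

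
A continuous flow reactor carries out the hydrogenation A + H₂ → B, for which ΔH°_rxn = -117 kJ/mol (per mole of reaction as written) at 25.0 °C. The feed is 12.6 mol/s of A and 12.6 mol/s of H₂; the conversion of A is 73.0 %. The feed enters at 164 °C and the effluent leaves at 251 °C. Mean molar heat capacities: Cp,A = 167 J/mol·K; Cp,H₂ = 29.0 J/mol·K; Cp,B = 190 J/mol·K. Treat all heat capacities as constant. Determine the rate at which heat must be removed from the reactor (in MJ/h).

Extent of reaction ξ = 0.730 × 12.6 = 9.198 mol/s
Reaction term: ξ·ΔH°_rxn = 9.198 × -117 = -1076.2 kJ/s
Sensible, feed 164→25 °C: -343.27 kJ/s
Outlet flows (mol/s): A 3.402, H₂ 3.402, B 9.198
Sensible, products 25→251 °C: 545.66 kJ/s
Q = ΔH = -873.78 kJ/s = -873.78 kW
Heat removed = 3145.6 MJ/h

Q_out = 3150 MJ/h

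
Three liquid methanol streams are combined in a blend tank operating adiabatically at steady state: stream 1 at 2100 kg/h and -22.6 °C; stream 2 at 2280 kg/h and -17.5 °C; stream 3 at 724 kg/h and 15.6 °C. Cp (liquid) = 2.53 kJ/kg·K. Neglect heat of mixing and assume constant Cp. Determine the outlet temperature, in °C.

T_out = -14.9 °C

No heat crosses the boundary, so H_out = H_in.
T_out = Σ ṁᵢCp,ᵢTᵢ / Σ ṁᵢCp,ᵢ
      = -192450 / 12913 = -14.903 °C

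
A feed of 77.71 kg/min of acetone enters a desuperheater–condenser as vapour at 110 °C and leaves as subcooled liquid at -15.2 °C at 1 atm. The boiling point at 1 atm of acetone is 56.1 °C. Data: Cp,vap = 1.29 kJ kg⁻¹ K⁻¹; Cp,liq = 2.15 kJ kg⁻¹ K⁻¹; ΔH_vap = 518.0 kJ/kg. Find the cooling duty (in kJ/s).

vapour 110→56.1 °C: -69.531 kJ/kg
condensation at 56.1 °C: -518 kJ/kg
liquid 56.1→-15.2 °C: -153.29 kJ/kg
Δh = -69.531 + -518 + -153.29 = -740.83 kJ/kg
Q = ṁ·Δh = 77.71 kg/min × -740.83 kJ/kg = -57570 kJ/min
|Q| = 959.49 kW

Q_c = 959 kJ/s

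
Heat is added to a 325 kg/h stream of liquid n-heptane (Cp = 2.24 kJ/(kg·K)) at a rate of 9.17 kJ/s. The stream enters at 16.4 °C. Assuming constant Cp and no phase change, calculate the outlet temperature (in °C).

Q = 9.17 kJ/s = 33012 kJ/h
ΔT = Q/(ṁ·Cp) = 33012/(325×2.24) = 45.346 K
T_out = 16.4 + 45.346 = 61.746 °C

T_out = 61.7 °C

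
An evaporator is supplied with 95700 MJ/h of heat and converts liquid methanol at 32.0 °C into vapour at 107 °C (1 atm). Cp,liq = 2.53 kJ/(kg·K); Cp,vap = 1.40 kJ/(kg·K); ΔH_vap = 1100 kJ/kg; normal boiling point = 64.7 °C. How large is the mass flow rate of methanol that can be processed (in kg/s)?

Δh = 2.53×(64.7−32.0) + 1100 + 1.40×(107−64.7) = 1242 kJ/kg
Q = 95700 MJ/h = 26583 kJ/s = 26583 kJ/s
ṁ = Q/Δh = 26583 / 1242 = 21.404 kg/s

ṁ = 21.4 kg/s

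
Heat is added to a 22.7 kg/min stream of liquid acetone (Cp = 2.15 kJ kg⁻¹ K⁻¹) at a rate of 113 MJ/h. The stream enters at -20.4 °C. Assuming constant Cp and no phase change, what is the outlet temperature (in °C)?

T_out = 18.2 °C

Q = 113 MJ/h = 1883.3 kJ/min
ΔT = Q/(ṁ·Cp) = 1883.3/(22.7×2.15) = 38.589 K
T_out = -20.4 + 38.589 = 18.189 °C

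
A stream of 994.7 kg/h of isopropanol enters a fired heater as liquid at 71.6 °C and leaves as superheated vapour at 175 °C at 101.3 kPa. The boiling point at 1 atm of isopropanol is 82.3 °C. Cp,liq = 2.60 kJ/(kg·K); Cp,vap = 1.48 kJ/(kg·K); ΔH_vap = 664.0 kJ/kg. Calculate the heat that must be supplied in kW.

liquid 71.6→82.3 °C: 27.82 kJ/kg
vaporisation at 82.3 °C: 664 kJ/kg
vapour 82.3→175 °C: 137.2 kJ/kg
Δh = 27.82 + 664 + 137.2 = 829.02 kJ/kg
Q = ṁ·Δh = 994.7 kg/h × 829.02 kJ/kg = 824620 kJ/h
|Q| = 229.06 kW

Q = 229 kW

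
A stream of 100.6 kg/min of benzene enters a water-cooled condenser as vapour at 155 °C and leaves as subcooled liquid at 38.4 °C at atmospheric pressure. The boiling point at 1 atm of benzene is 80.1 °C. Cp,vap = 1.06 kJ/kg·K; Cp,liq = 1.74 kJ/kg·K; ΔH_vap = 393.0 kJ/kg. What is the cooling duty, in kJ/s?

Q_c = 914 kJ/s

vapour 155→80.1 °C: -79.394 kJ/kg
condensation at 80.1 °C: -393 kJ/kg
liquid 80.1→38.4 °C: -72.558 kJ/kg
Δh = -79.394 + -393 + -72.558 = -544.95 kJ/kg
Q = ṁ·Δh = 100.6 kg/min × -544.95 kJ/kg = -54822 kJ/min
|Q| = 913.7 kW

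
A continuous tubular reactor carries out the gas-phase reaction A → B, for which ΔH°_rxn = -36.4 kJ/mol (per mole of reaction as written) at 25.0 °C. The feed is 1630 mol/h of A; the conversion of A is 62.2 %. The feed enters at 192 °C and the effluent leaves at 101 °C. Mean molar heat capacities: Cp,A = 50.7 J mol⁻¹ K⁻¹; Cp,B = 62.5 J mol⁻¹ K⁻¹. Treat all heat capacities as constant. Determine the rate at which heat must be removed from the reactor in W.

Extent of reaction ξ = 0.622 × 1630 = 1013.9 mol/h
Reaction term: ξ·ΔH°_rxn = 1013.9 × -36.4 = -36905 kJ/h
Sensible, feed 192→25 °C: -13801 kJ/h
Outlet flows (mol/h): A 616.14, B 1013.9
Sensible, products 25→101 °C: 7189.9 kJ/h
Q = ΔH = -43516 kJ/h = -12.088 kW
Heat removed = 12088 W

Q_out = 12100 W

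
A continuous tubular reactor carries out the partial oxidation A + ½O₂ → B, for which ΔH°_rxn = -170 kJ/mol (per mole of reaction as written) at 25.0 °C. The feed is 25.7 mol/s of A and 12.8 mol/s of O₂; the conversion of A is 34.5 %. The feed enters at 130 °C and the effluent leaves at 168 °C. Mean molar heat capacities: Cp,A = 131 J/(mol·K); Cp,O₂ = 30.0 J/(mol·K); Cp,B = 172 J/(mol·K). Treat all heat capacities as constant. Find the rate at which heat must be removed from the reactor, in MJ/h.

Q_out = 4790 MJ/h

Extent of reaction ξ = 0.345 × 25.7 = 8.8665 mol/s
Reaction term: ξ·ΔH°_rxn = 8.8665 × -170 = -1507.3 kJ/s
Sensible, feed 130→25 °C: -393.82 kJ/s
Outlet flows (mol/s): A 16.834, O₂ 8.3668, B 8.8665
Sensible, products 25→168 °C: 569.32 kJ/s
Q = ΔH = -1331.8 kJ/s = -1331.8 kW
Heat removed = 4794.5 MJ/h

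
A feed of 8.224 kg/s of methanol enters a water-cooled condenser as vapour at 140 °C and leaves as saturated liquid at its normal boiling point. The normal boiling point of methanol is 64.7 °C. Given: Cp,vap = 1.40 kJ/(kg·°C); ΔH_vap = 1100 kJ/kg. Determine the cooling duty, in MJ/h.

vapour 140→64.7 °C: -105.42 kJ/kg
condensation at 64.7 °C: -1100 kJ/kg
Δh = -105.42 + -1100 = -1205.4 kJ/kg
Q = ṁ·Δh = 8.224 kg/s × -1205.4 kJ/kg = -9913.4 kJ/s
|Q| = 9913.4 kW = 35688 MJ/h

Q_c = 35700 MJ/h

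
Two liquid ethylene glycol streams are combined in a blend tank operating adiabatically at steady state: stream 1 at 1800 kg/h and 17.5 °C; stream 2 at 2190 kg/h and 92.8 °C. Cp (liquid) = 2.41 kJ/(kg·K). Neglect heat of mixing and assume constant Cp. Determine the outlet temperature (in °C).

T_out = 58.8 °C

No heat crosses the boundary, so H_out = H_in.
Σ ṁᵢCp,ᵢTᵢ = 1800×2.41×17.5 + 2190×2.41×92.8 = 565700
Σ ṁᵢCp,ᵢ = 1800×2.41 + 2190×2.41 = 9615.9
T_out = 565700 / 9615.9 = 58.83 °C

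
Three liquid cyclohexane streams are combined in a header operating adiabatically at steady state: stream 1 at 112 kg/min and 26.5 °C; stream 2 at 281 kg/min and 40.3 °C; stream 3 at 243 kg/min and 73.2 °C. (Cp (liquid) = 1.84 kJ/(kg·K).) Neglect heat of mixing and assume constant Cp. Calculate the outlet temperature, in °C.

T_out = 50.4 °C

No heat crosses the boundary, so H_out = H_in.
T_out = Σ ṁᵢCp,ᵢTᵢ / Σ ṁᵢCp,ᵢ
      = 59027 / 1170.2 = 50.44 °C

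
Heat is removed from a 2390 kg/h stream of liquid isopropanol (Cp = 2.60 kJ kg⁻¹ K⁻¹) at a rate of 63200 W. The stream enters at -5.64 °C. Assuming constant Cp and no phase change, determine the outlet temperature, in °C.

Q = 63200 W = 227520 kJ/h
ΔT = Q/(ṁ·Cp) = 227520/(2390×2.60) = 36.614 K
T_out = -5.64 − 36.614 = -42.254 °C

T_out = -42.3 °C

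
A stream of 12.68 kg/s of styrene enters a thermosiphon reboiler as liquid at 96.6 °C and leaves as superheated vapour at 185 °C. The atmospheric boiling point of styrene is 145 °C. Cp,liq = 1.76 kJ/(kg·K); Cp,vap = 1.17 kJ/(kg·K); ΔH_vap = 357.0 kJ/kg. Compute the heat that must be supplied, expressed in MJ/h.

Q = 22300 MJ/h

liquid 96.6→145 °C: 85.184 kJ/kg
vaporisation at 145 °C: 357 kJ/kg
vapour 145→185 °C: 46.8 kJ/kg
Δh = 85.184 + 357 + 46.8 = 488.98 kJ/kg
Q = ṁ·Δh = 12.68 kg/s × 488.98 kJ/kg = 6200.3 kJ/s
|Q| = 6200.3 kW = 22321 MJ/h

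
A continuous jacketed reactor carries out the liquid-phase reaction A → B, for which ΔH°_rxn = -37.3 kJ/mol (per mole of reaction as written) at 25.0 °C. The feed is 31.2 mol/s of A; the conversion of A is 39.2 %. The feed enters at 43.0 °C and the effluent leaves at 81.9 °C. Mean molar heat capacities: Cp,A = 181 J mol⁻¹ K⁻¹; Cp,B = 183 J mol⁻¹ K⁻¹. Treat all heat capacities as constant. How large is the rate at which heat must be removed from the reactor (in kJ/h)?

Extent of reaction ξ = 0.392 × 31.2 = 12.23 mol/s
Reaction term: ξ·ΔH°_rxn = 12.23 × -37.3 = -456.19 kJ/s
Sensible, feed 43.0→25 °C: -101.65 kJ/s
Outlet flows (mol/s): A 18.97, B 12.23
Sensible, products 25→81.9 °C: 322.72 kJ/s
Q = ΔH = -235.13 kJ/s = -235.13 kW
Heat removed = 846450 kJ/h

Q_out = 846000 kJ/h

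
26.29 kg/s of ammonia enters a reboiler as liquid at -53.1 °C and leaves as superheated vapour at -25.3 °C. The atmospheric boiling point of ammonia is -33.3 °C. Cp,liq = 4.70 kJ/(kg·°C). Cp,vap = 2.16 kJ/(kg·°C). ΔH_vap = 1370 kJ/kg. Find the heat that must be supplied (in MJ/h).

Q = 140000 MJ/h

liquid -53.1→-33.3 °C: 93.06 kJ/kg
vaporisation at -33.3 °C: 1370 kJ/kg
vapour -33.3→-25.3 °C: 17.28 kJ/kg
Δh = 93.06 + 1370 + 17.28 = 1480.3 kJ/kg
Q = ṁ·Δh = 26.29 kg/s × 1480.3 kJ/kg = 38918 kJ/s
|Q| = 38918 kW = 140110 MJ/h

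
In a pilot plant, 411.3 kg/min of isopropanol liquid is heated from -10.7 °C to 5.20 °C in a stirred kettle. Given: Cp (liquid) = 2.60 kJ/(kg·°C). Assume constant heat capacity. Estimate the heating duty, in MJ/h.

Q = 1020 MJ/h

Q = ṁ·Cp·ΔT = 411.3 × 2.60 × (5.20 − -10.7) = 17003 kJ/min
Converting: 17003 / 60 s = 283.39 kW
Heating duty = 1020.2 MJ/h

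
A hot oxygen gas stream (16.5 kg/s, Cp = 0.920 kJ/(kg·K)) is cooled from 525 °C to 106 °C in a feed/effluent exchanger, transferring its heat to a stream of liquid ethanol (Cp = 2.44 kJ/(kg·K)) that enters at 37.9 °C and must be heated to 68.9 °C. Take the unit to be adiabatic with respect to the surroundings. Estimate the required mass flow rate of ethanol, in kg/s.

ṁ_c = 84.1 kg/s

Heat released by hot stream: Q = 16.5 × 0.920 × (525 − 106) = 6360.4 kJ/s
Energy balance on cold side (adiabatic exchanger): Q = ṁ_c·Cp_c·(T_c,out − T_c,in)
ṁ_c = 6360.4 / [2.44 × (68.9 − 37.9)] = 84.088 kg/s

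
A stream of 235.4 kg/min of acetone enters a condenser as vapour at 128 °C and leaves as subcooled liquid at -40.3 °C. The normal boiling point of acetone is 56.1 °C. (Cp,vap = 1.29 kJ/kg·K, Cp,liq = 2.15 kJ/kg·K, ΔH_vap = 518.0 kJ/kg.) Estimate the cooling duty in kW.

Q_c = 3210 kW

vapour 128→56.1 °C: -92.751 kJ/kg
condensation at 56.1 °C: -518 kJ/kg
liquid 56.1→-40.3 °C: -207.26 kJ/kg
Δh = -92.751 + -518 + -207.26 = -818.01 kJ/kg
Q = ṁ·Δh = 235.4 kg/min × -818.01 kJ/kg = -192560 kJ/min
|Q| = 3209.3 kW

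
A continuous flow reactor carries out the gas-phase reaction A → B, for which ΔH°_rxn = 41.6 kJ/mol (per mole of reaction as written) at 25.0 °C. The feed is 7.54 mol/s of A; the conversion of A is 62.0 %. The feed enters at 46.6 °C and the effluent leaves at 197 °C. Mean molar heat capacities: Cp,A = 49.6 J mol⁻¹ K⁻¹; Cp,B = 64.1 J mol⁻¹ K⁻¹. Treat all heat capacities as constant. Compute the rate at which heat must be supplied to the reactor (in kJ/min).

Extent of reaction ξ = 0.620 × 7.54 = 4.6748 mol/s
Reaction term: ξ·ΔH°_rxn = 4.6748 × 41.6 = 194.47 kJ/s
Sensible, feed 46.6→25 °C: -8.0781 kJ/s
Outlet flows (mol/s): A 2.8652, B 4.6748
Sensible, products 25→197 °C: 75.984 kJ/s
Q = ΔH = 262.38 kJ/s = 262.38 kW
Heat supplied = 15743 kJ/min

Q_in = 15700 kJ/min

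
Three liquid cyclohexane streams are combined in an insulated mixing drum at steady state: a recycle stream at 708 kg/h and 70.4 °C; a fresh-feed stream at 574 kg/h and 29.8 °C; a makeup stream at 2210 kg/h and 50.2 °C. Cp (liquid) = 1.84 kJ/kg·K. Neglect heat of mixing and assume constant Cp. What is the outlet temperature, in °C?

Adiabatic, steady state ⇒ Σ ṁᵢCp,ᵢ(T_out − Tᵢ) = 0
T_out = Σ ṁᵢCp,ᵢTᵢ / Σ ṁᵢCp,ᵢ
      = 327320 / 6425.3 = 50.942 °C

T_out = 50.9 °C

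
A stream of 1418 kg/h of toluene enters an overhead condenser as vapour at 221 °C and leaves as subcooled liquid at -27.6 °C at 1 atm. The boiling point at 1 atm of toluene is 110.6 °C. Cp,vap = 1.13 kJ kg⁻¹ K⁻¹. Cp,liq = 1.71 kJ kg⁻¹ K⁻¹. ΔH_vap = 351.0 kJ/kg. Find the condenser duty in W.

vapour 221→110.6 °C: -124.75 kJ/kg
condensation at 110.6 °C: -351 kJ/kg
liquid 110.6→-27.6 °C: -236.32 kJ/kg
Δh = -124.75 + -351 + -236.32 = -712.07 kJ/kg
Q = ṁ·Δh = 1418 kg/h × -712.07 kJ/kg = -1.0097e+06 kJ/h
|Q| = 280.48 kW = 280480 W

Q_c = 280000 W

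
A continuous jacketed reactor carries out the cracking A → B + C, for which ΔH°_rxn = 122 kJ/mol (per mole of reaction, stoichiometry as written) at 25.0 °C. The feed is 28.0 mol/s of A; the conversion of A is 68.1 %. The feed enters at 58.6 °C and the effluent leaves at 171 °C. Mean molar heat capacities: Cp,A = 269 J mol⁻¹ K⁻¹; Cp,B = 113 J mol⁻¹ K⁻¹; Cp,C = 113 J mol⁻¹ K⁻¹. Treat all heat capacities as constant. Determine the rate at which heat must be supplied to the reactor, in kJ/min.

Extent of reaction ξ = 0.681 × 28.0 = 19.068 mol/s
Reaction term: ξ·ΔH°_rxn = 19.068 × 122 = 2326.3 kJ/s
Sensible, feed 58.6→25 °C: -253.08 kJ/s
Outlet flows (mol/s): A 8.932, B 19.068, C 19.068
Sensible, products 25→171 °C: 979.96 kJ/s
Q = ΔH = 3053.2 kJ/s = 3053.2 kW
Heat supplied = 183190 kJ/min

Q_in = 183000 kJ/min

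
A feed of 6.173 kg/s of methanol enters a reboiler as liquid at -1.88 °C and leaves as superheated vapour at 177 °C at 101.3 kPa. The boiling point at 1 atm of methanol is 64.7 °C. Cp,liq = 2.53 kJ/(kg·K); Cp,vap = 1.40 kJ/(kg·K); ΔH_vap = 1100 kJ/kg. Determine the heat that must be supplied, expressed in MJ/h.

liquid -1.88→64.7 °C: 168.45 kJ/kg
vaporisation at 64.7 °C: 1100 kJ/kg
vapour 64.7→177 °C: 157.22 kJ/kg
Δh = 168.45 + 1100 + 157.22 = 1425.7 kJ/kg
Q = ṁ·Δh = 6.173 kg/s × 1425.7 kJ/kg = 8800.6 kJ/s
|Q| = 8800.6 kW = 31682 MJ/h

Q = 31700 MJ/h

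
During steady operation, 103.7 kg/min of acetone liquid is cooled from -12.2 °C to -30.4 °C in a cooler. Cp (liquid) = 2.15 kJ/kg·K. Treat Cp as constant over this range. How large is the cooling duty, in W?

Q = ṁ·Cp·ΔT = 103.7 × 2.15 × (-30.4 − -12.2) = -4057.8 kJ/min
Converting: 4057.8 / 60 s = 67.63 kW
Cooling duty = 67630 W

Q_c = 67600 W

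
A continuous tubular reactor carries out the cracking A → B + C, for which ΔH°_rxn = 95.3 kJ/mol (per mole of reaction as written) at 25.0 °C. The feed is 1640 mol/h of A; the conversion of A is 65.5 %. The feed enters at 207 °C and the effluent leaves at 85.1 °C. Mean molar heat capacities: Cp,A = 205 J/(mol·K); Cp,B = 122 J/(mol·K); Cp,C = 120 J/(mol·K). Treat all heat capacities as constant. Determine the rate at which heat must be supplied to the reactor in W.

Extent of reaction ξ = 0.655 × 1640 = 1074.2 mol/h
Reaction term: ξ·ΔH°_rxn = 1074.2 × 95.3 = 102370 kJ/h
Sensible, feed 207→25 °C: -61188 kJ/h
Outlet flows (mol/h): A 565.8, B 1074.2, C 1074.2
Sensible, products 25→85.1 °C: 22594 kJ/h
Q = ΔH = 63777 kJ/h = 17.716 kW
Heat supplied = 17716 W

Q_in = 17700 W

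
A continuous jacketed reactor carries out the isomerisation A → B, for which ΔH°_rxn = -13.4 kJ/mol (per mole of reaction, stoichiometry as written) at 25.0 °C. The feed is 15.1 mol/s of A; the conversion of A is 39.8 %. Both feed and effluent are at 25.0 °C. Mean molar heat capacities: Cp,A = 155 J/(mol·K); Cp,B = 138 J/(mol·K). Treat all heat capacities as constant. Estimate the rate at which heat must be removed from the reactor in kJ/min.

Q_out = 4830 kJ/min

Extent of reaction ξ = 0.398 × 15.1 = 6.0098 mol/s
Reaction term: ξ·ΔH°_rxn = 6.0098 × -13.4 = -80.531 kJ/s
Q = ΔH = -80.531 kJ/s = -80.531 kW
Heat removed = 4831.9 kJ/min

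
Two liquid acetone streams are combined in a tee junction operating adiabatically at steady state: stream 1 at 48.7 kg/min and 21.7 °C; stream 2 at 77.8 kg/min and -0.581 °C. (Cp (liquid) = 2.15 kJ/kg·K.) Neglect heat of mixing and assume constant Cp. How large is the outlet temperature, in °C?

T_out = 8.00 °C

Energy balance with Q = 0: Σ ṁᵢCp,ᵢ(T_out − Tᵢ) = 0
T_out = Σ ṁᵢCp,ᵢTᵢ / Σ ṁᵢCp,ᵢ
      = 2174.9 / 271.97 = 7.9967 °C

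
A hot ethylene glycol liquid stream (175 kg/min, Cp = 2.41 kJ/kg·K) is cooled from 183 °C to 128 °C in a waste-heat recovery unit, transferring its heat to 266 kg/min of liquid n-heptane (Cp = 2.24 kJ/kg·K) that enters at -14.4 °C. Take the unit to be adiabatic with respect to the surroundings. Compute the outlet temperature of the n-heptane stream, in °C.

T_c,out = 24.5 °C

Heat released by hot stream: Q = 175 × 2.41 × (183 − 128) = 23196 kJ/min
Energy balance on cold side (adiabatic exchanger): Q = ṁ_c·Cp_c·(T_c,out − T_c,in)
T_c,out = -14.4 + 23196/(266 × 2.24) = 24.53 °C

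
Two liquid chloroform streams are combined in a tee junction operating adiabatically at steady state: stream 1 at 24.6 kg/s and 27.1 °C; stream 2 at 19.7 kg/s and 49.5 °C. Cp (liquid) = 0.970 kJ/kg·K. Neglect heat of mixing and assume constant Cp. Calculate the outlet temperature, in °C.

T_out = 37.1 °C

Energy balance with Q = 0: Σ ṁᵢCp,ᵢ(T_out − Tᵢ) = 0
T_out = Σ ṁᵢCp,ᵢTᵢ / Σ ṁᵢCp,ᵢ
      = 1592.6 / 42.971 = 37.061 °C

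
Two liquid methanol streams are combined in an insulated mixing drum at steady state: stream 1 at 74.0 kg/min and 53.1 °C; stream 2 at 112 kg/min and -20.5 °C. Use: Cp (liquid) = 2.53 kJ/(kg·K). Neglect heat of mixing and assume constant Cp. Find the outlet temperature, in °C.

No heat crosses the boundary, so H_out = H_in.
Σ ṁᵢCp,ᵢTᵢ = 74.0×2.53×53.1 + 112×2.53×-20.5 = 4132.5
Σ ṁᵢCp,ᵢ = 74.0×2.53 + 112×2.53 = 470.58
T_out = 4132.5 / 470.58 = 8.7817 °C

T_out = 8.78 °C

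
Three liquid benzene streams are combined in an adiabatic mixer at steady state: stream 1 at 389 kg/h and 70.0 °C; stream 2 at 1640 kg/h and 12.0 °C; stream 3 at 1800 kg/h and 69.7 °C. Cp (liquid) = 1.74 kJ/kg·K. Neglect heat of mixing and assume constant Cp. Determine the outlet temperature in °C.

T_out = 45.0 °C

No heat crosses the boundary, so H_out = H_in.
T_out = Σ ṁᵢCp,ᵢTᵢ / Σ ṁᵢCp,ᵢ
      = 299920 / 6662.5 = 45.017 °C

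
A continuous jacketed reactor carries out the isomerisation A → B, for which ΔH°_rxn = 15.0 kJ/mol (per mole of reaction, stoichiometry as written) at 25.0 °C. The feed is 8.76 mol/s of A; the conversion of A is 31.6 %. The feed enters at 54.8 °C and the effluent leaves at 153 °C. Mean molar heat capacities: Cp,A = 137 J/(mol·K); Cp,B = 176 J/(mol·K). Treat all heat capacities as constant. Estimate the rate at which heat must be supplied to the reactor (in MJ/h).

Q_in = 623 MJ/h

Extent of reaction ξ = 0.316 × 8.76 = 2.7682 mol/s
Reaction term: ξ·ΔH°_rxn = 2.7682 × 15.0 = 41.522 kJ/s
Sensible, feed 54.8→25 °C: -35.764 kJ/s
Outlet flows (mol/s): A 5.9918, B 2.7682
Sensible, products 25→153 °C: 167.43 kJ/s
Q = ΔH = 173.19 kJ/s = 173.19 kW
Heat supplied = 623.49 MJ/h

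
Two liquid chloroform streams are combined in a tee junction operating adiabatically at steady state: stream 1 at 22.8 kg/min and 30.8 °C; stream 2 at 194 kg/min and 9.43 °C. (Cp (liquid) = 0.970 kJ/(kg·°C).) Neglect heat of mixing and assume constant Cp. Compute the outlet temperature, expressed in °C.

Energy balance with Q = 0: Σ ṁᵢCp,ᵢ(T_out − Tᵢ) = 0
Σ ṁᵢCp,ᵢTᵢ = 22.8×0.970×30.8 + 194×0.970×9.43 = 2455.7
Σ ṁᵢCp,ᵢ = 22.8×0.970 + 194×0.970 = 210.3
T_out = 2455.7 / 210.3 = 11.677 °C

T_out = 11.7 °C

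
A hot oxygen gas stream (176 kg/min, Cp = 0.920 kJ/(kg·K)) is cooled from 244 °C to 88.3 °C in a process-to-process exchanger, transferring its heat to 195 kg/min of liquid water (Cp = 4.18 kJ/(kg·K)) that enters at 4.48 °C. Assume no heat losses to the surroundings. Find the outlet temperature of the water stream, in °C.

T_c,out = 35.4 °C

Heat released by hot stream: Q = 176 × 0.920 × (244 − 88.3) = 25211 kJ/min
Energy balance on cold side (adiabatic exchanger): Q = ṁ_c·Cp_c·(T_c,out − T_c,in)
T_c,out = 4.48 + 25211/(195 × 4.18) = 35.41 °C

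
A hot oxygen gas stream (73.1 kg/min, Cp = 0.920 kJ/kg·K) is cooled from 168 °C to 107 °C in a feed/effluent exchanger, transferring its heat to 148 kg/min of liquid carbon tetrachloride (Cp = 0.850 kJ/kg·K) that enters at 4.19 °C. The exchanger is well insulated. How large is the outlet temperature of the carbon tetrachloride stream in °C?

T_c,out = 36.8 °C

Heat released by hot stream: Q = 73.1 × 0.920 × (168 − 107) = 4102.4 kJ/min
Energy balance on cold side (adiabatic exchanger): Q = ṁ_c·Cp_c·(T_c,out − T_c,in)
T_c,out = 4.19 + 4102.4/(148 × 0.850) = 36.8 °C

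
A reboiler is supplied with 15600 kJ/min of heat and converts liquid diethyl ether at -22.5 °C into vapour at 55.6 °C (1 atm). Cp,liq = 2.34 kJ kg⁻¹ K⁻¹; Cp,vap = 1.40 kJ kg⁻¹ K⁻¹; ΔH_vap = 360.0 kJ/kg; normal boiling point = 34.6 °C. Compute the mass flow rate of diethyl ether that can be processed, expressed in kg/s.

ṁ = 0.497 kg/s

Δh = 2.34×(34.6−-22.5) + 360.0 + 1.40×(55.6−34.6) = 523.01 kJ/kg
Q = 15600 kJ/min = 260 kJ/s = 260 kJ/s
ṁ = Q/Δh = 260 / 523.01 = 0.49712 kg/s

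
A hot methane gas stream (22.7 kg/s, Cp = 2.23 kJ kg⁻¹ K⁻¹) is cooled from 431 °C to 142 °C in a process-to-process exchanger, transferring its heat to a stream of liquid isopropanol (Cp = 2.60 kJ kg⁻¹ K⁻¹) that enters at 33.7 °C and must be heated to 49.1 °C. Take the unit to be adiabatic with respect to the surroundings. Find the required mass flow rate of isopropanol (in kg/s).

ṁ_c = 365 kg/s

Heat released by hot stream: Q = 22.7 × 2.23 × (431 − 142) = 14629 kJ/s
Energy balance on cold side (adiabatic exchanger): Q = ṁ_c·Cp_c·(T_c,out − T_c,in)
ṁ_c = 14629 / [2.60 × (49.1 − 33.7)] = 365.37 kg/s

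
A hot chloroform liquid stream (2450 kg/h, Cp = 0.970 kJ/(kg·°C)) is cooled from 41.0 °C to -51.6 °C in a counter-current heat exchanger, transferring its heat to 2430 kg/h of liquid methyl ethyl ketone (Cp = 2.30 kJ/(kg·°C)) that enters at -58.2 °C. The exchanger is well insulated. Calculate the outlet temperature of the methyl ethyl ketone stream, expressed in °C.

T_c,out = -18.8 °C

Heat released by hot stream: Q = 2450 × 0.970 × (41.0 − -51.6) = 220060 kJ/h
Energy balance on cold side (adiabatic exchanger): Q = ṁ_c·Cp_c·(T_c,out − T_c,in)
T_c,out = -58.2 + 220060/(2430 × 2.30) = -18.826 °C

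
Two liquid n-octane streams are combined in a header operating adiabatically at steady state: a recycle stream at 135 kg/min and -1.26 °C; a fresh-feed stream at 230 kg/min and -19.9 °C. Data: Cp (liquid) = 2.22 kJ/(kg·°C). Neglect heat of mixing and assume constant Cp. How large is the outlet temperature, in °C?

T_out = -13.0 °C

Adiabatic, steady state ⇒ Σ ṁᵢCp,ᵢ(T_out − Tᵢ) = 0
T_out = Σ ṁᵢCp,ᵢTᵢ / Σ ṁᵢCp,ᵢ
      = -10539 / 810.3 = -13.006 °C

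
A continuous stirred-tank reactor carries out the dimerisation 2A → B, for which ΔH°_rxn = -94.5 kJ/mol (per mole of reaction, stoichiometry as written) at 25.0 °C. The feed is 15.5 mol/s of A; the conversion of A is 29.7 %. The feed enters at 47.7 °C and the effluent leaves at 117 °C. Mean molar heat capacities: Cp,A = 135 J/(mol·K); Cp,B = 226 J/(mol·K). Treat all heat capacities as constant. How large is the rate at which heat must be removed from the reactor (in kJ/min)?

Extent of reaction ξ = 0.297 × 15.5 / 2 = 2.3017 mol/s
Reaction term: ξ·ΔH°_rxn = 2.3017 × -94.5 = -217.52 kJ/s
Sensible, feed 47.7→25 °C: -47.5 kJ/s
Outlet flows (mol/s): A 10.896, B 2.3017
Sensible, products 25→117 °C: 183.19 kJ/s
Q = ΔH = -81.823 kJ/s = -81.823 kW
Heat removed = 4909.4 kJ/min

Q_out = 4910 kJ/min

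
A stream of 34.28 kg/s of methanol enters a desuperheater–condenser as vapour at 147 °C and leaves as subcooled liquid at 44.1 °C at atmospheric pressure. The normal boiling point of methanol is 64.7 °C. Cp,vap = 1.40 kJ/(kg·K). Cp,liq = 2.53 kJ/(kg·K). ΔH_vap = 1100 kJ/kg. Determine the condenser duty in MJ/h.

vapour 147→64.7 °C: -115.22 kJ/kg
condensation at 64.7 °C: -1100 kJ/kg
liquid 64.7→44.1 °C: -52.118 kJ/kg
Δh = -115.22 + -1100 + -52.118 = -1267.3 kJ/kg
Q = ṁ·Δh = 34.28 kg/s × -1267.3 kJ/kg = -43444 kJ/s
|Q| = 43444 kW = 156400 MJ/h

Q_c = 156000 MJ/h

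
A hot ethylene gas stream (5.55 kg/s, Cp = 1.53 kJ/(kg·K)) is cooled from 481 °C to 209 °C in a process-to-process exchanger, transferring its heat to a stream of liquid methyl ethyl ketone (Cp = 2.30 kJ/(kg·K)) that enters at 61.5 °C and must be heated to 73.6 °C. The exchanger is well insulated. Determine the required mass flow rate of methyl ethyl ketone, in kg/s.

Heat released by hot stream: Q = 5.55 × 1.53 × (481 − 209) = 2309.7 kJ/s
Energy balance on cold side (adiabatic exchanger): Q = ṁ_c·Cp_c·(T_c,out − T_c,in)
ṁ_c = 2309.7 / [2.30 × (73.6 − 61.5)] = 82.993 kg/s

ṁ_c = 83.0 kg/s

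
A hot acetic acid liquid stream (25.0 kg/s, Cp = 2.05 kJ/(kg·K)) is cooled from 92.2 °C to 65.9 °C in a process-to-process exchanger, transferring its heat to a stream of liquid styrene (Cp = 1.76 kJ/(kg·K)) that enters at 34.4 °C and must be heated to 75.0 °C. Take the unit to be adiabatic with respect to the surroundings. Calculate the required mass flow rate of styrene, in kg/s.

Heat released by hot stream: Q = 25.0 × 2.05 × (92.2 − 65.9) = 1347.9 kJ/s
Energy balance on cold side (adiabatic exchanger): Q = ṁ_c·Cp_c·(T_c,out − T_c,in)
ṁ_c = 1347.9 / [1.76 × (75.0 − 34.4)] = 18.863 kg/s

ṁ_c = 18.9 kg/s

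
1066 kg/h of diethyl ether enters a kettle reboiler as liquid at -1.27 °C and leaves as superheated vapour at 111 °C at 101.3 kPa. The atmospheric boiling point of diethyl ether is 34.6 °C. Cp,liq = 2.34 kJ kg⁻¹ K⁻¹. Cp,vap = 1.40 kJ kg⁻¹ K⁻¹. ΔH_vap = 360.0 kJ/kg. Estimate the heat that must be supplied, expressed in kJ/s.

Q = 163 kJ/s

liquid -1.27→34.6 °C: 83.936 kJ/kg
vaporisation at 34.6 °C: 360 kJ/kg
vapour 34.6→111 °C: 106.96 kJ/kg
Δh = 83.936 + 360 + 106.96 = 550.9 kJ/kg
Q = ṁ·Δh = 1066 kg/h × 550.9 kJ/kg = 587250 kJ/h
|Q| = 163.13 kW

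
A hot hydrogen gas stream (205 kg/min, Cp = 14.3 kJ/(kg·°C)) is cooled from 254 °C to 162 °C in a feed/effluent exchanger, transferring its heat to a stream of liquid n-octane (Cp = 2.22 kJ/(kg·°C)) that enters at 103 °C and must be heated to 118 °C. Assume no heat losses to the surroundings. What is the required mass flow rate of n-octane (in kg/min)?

ṁ_c = 8100 kg/min

Heat released by hot stream: Q = 205 × 14.3 × (254 − 162) = 269700 kJ/min
Energy balance on cold side (adiabatic exchanger): Q = ṁ_c·Cp_c·(T_c,out − T_c,in)
ṁ_c = 269700 / [2.22 × (118 − 103)] = 8099 kg/min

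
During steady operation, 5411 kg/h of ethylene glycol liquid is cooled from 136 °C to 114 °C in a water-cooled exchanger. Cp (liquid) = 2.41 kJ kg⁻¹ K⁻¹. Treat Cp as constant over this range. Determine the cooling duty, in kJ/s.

Q = ṁ·Cp·ΔT = 5411 × 2.41 × (114 − 136) = -286890 kJ/h
Converting: 286890 / 3600 s = 79.692 kW

Q_c = 79.7 kJ/s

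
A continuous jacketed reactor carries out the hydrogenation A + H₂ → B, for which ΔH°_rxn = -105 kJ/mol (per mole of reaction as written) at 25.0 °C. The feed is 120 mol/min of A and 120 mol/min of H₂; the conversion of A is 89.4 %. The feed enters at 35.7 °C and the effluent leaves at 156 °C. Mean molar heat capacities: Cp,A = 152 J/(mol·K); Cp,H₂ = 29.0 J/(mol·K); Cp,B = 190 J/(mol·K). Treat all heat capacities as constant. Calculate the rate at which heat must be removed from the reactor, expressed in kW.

Extent of reaction ξ = 0.894 × 120 = 107.28 mol/min
Reaction term: ξ·ΔH°_rxn = 107.28 × -105 = -11264 kJ/min
Sensible, feed 35.7→25 °C: -232.4 kJ/min
Outlet flows (mol/min): A 12.72, H₂ 12.72, B 107.28
Sensible, products 25→156 °C: 2971.8 kJ/min
Q = ΔH = -8525 kJ/min = -142.08 kW
Heat removed = 142.08 kW

Q_out = 142 kW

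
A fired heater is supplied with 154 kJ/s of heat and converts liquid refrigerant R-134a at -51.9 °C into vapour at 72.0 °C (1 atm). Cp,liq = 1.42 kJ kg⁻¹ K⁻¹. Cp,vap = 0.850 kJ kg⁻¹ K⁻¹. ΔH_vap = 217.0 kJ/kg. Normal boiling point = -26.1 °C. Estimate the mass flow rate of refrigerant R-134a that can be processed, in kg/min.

ṁ = 27.4 kg/min

Δh = 1.42×(-26.1−-51.9) + 217.0 + 0.850×(72.0−-26.1) = 337.02 kJ/kg
Q = 154 kJ/s = 154 kJ/s = 9240 kJ/min
ṁ = Q/Δh = 9240 / 337.02 = 27.417 kg/min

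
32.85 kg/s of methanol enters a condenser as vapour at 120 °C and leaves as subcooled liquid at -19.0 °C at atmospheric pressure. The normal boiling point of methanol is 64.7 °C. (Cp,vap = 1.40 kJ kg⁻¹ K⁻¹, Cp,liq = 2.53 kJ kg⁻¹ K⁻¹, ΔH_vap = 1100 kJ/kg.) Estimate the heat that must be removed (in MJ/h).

vapour 120→64.7 °C: -77.42 kJ/kg
condensation at 64.7 °C: -1100 kJ/kg
liquid 64.7→-19.0 °C: -211.76 kJ/kg
Δh = -77.42 + -1100 + -211.76 = -1389.2 kJ/kg
Q = ṁ·Δh = 32.85 kg/s × -1389.2 kJ/kg = -45635 kJ/s
|Q| = 45635 kW = 164280 MJ/h

Q_c = 164000 MJ/h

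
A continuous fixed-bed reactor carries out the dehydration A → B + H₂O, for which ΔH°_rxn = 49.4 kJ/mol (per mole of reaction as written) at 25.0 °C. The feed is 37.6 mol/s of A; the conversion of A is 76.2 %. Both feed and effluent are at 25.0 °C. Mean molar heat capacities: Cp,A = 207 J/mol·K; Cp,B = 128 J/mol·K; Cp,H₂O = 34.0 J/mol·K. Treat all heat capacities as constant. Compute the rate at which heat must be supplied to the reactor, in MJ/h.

Extent of reaction ξ = 0.762 × 37.6 = 28.651 mol/s
Reaction term: ξ·ΔH°_rxn = 28.651 × 49.4 = 1415.4 kJ/s
Q = ΔH = 1415.4 kJ/s = 1415.4 kW
Heat supplied = 5095.3 MJ/h

Q_in = 5100 MJ/h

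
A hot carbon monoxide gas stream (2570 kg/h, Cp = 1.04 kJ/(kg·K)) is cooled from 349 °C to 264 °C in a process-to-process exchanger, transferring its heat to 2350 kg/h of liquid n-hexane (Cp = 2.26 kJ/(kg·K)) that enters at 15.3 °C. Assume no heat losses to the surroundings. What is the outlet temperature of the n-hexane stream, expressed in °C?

Heat released by hot stream: Q = 2570 × 1.04 × (349 − 264) = 227190 kJ/h
Energy balance on cold side (adiabatic exchanger): Q = ṁ_c·Cp_c·(T_c,out − T_c,in)
T_c,out = 15.3 + 227190/(2350 × 2.26) = 58.077 °C

T_c,out = 58.1 °C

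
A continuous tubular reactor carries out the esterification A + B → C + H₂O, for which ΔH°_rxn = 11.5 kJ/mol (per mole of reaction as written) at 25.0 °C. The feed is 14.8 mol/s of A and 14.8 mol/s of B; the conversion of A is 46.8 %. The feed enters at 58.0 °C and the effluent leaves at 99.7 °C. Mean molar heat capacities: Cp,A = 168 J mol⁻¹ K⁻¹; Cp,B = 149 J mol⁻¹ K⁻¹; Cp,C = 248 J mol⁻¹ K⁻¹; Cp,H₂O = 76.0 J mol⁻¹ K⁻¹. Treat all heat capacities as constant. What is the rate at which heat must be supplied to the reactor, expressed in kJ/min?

Extent of reaction ξ = 0.468 × 14.8 = 6.9264 mol/s
Reaction term: ξ·ΔH°_rxn = 6.9264 × 11.5 = 79.654 kJ/s
Sensible, feed 58.0→25 °C: -154.82 kJ/s
Outlet flows (mol/s): A 7.8736, B 7.8736, C 6.9264, H₂O 6.9264
Sensible, products 25→99.7 °C: 354.08 kJ/s
Q = ΔH = 278.92 kJ/s = 278.92 kW
Heat supplied = 16735 kJ/min

Q_in = 16700 kJ/min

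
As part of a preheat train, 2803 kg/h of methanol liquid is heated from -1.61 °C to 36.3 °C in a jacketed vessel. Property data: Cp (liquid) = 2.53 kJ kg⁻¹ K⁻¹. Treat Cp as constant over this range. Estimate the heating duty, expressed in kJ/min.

Q = 4480 kJ/min

Q = ṁ·Cp·ΔT = 2803 × 2.53 × (36.3 − -1.61) = 268840 kJ/h
Converting: 268840 / 3600 s = 74.678 kW
Heating duty = 4480.7 kJ/min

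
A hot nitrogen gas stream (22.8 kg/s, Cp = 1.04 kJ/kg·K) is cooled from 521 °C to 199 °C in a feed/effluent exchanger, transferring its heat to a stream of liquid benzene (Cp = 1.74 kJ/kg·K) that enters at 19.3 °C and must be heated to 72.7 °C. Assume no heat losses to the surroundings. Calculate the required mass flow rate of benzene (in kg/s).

ṁ_c = 82.2 kg/s

Heat released by hot stream: Q = 22.8 × 1.04 × (521 − 199) = 7635.3 kJ/s
Energy balance on cold side (adiabatic exchanger): Q = ṁ_c·Cp_c·(T_c,out − T_c,in)
ṁ_c = 7635.3 / [1.74 × (72.7 − 19.3)] = 82.174 kg/s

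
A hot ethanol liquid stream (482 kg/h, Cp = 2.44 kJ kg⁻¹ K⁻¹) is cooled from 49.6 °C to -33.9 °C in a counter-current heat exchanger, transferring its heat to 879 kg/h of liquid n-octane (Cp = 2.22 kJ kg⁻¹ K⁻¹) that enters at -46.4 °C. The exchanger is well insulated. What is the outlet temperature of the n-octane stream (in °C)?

Heat released by hot stream: Q = 482 × 2.44 × (49.6 − -33.9) = 98203 kJ/h
Energy balance on cold side (adiabatic exchanger): Q = ṁ_c·Cp_c·(T_c,out − T_c,in)
T_c,out = -46.4 + 98203/(879 × 2.22) = 3.9247 °C

T_c,out = 3.92 °C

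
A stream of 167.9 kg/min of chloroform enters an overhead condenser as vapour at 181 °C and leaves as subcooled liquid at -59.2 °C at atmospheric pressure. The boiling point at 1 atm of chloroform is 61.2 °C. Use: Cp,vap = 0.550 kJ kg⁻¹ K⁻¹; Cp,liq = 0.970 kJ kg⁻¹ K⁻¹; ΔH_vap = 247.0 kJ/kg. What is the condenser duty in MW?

vapour 181→61.2 °C: -65.89 kJ/kg
condensation at 61.2 °C: -247 kJ/kg
liquid 61.2→-59.2 °C: -116.79 kJ/kg
Δh = -65.89 + -247 + -116.79 = -429.68 kJ/kg
Q = ṁ·Δh = 167.9 kg/min × -429.68 kJ/kg = -72143 kJ/min
|Q| = 1202.4 kW = 1.2024 MW

Q_c = 1.20 MW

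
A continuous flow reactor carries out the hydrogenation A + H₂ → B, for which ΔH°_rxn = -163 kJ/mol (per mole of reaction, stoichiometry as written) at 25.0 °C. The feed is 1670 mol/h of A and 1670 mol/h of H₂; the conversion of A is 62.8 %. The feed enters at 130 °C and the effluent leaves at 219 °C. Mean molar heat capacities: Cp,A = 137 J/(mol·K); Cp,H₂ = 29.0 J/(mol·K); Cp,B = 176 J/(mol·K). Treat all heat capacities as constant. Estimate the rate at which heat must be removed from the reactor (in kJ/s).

Extent of reaction ξ = 0.628 × 1670 = 1048.8 mol/h
Reaction term: ξ·ΔH°_rxn = 1048.8 × -163 = -170950 kJ/h
Sensible, feed 130→25 °C: -29108 kJ/h
Outlet flows (mol/h): A 621.24, H₂ 621.24, B 1048.8
Sensible, products 25→219 °C: 55815 kJ/h
Q = ΔH = -144240 kJ/h = -40.067 kW
Heat removed = 40.067 kJ/s

Q_out = 40.1 kJ/s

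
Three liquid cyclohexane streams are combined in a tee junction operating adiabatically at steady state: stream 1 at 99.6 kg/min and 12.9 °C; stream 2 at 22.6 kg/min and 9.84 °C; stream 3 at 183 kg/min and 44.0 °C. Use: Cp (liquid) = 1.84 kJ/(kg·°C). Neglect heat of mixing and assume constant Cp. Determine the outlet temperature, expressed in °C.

Adiabatic, steady state ⇒ Σ ṁᵢCp,ᵢ(T_out − Tᵢ) = 0
Σ ṁᵢCp,ᵢTᵢ = 99.6×1.84×12.9 + 22.6×1.84×9.84 + 183×1.84×44.0 = 17589
Σ ṁᵢCp,ᵢ = 99.6×1.84 + 22.6×1.84 + 183×1.84 = 561.57
T_out = 17589 / 561.57 = 31.321 °C

T_out = 31.3 °C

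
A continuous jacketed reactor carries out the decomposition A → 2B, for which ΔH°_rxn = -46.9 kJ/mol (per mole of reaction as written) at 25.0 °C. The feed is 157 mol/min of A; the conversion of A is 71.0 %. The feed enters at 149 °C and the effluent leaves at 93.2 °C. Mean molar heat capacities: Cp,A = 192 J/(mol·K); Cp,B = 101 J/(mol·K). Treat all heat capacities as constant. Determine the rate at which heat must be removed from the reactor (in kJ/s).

Extent of reaction ξ = 0.710 × 157 = 111.47 mol/min
Reaction term: ξ·ΔH°_rxn = 111.47 × -46.9 = -5227.9 kJ/min
Sensible, feed 149→25 °C: -3737.9 kJ/min
Outlet flows (mol/min): A 45.53, B 222.94
Sensible, products 25→93.2 °C: 2131.8 kJ/min
Q = ΔH = -6834 kJ/min = -113.9 kW
Heat removed = 113.9 kJ/s

Q_out = 114 kJ/s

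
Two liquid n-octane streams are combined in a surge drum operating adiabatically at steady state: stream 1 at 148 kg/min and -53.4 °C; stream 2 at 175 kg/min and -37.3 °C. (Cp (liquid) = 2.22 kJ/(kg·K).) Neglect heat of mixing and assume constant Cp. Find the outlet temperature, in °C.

Energy balance with Q = 0: Σ ṁᵢCp,ᵢ(T_out − Tᵢ) = 0
T_out = Σ ṁᵢCp,ᵢTᵢ / Σ ṁᵢCp,ᵢ
      = -32036 / 717.06 = -44.677 °C

T_out = -44.7 °C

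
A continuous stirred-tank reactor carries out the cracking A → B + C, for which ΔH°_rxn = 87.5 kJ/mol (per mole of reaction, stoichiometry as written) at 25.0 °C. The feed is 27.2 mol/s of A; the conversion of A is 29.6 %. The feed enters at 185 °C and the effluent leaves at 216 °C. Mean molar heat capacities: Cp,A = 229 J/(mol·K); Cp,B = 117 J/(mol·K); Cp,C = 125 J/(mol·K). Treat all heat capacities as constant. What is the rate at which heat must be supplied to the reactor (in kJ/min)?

Q_in = 55100 kJ/min

Extent of reaction ξ = 0.296 × 27.2 = 8.0512 mol/s
Reaction term: ξ·ΔH°_rxn = 8.0512 × 87.5 = 704.48 kJ/s
Sensible, feed 185→25 °C: -996.61 kJ/s
Outlet flows (mol/s): A 19.149, B 8.0512, C 8.0512
Sensible, products 25→216 °C: 1209.7 kJ/s
Q = ΔH = 917.56 kJ/s = 917.56 kW
Heat supplied = 55054 kJ/min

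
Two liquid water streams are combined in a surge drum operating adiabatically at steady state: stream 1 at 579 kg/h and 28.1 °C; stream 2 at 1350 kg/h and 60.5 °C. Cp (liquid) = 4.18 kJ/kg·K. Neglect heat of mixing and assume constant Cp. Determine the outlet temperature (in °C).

T_out = 50.8 °C

No heat crosses the boundary, so H_out = H_in.
Σ ṁᵢCp,ᵢTᵢ = 579×4.18×28.1 + 1350×4.18×60.5 = 409410
Σ ṁᵢCp,ᵢ = 579×4.18 + 1350×4.18 = 8063.2
T_out = 409410 / 8063.2 = 50.775 °C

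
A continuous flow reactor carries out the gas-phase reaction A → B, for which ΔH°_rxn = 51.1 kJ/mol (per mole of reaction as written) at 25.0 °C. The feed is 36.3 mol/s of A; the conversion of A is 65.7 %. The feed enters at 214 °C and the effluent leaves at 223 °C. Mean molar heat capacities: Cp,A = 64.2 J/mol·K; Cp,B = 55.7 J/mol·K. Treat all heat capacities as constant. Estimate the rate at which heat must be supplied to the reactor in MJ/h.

Q_in = 4320 MJ/h

Extent of reaction ξ = 0.657 × 36.3 = 23.849 mol/s
Reaction term: ξ·ΔH°_rxn = 23.849 × 51.1 = 1218.7 kJ/s
Sensible, feed 214→25 °C: -440.46 kJ/s
Outlet flows (mol/s): A 12.451, B 23.849
Sensible, products 25→223 °C: 421.29 kJ/s
Q = ΔH = 1199.5 kJ/s = 1199.5 kW
Heat supplied = 4318.3 MJ/h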